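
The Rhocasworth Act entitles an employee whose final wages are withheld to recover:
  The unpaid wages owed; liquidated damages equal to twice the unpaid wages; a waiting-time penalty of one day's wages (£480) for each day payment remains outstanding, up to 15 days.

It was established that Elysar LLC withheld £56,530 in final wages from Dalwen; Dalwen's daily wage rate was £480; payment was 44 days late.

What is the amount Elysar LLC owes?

Total award: £176,790

Doubled: 2 × £56,530 = £113,060
Penalty days: min(44, 15) = 15
Waiting-time penalty: 15 × £480 = £7,200
Total award: £56,530 + £113,060 + £7,200 = £176,790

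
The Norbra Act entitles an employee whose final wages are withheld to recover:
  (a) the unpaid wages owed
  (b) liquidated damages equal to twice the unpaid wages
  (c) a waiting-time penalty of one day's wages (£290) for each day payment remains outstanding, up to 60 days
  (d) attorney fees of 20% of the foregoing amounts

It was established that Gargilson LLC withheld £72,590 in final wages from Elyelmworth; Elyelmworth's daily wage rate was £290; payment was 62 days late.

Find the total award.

Doubled: 2 × £72,590 = £145,180
Penalty days: min(62, 60) = 60
Waiting-time penalty: 60 × £290 = £17,400
Subtotal: £72,590 + £145,180 + £17,400 = £235,170
Attorney fees: 20% of £235,170 = £47,034
Total award: £235,170 + £47,034 = £282,204

£282,204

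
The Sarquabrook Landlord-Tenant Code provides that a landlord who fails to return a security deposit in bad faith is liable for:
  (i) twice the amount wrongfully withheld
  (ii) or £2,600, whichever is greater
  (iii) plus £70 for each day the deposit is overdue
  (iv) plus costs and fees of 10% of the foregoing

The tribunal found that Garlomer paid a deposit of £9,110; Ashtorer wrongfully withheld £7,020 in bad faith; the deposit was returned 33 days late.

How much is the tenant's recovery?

Doubled: 2 × £7,020 = £14,040
Minimum £2,600: £14,040 meets the minimum, no increase.
Late-return penalty: 33 × £70 = £2,310
Damages plus late penalty: £14,040 + £2,310 = £16,350
Costs and fees: 10% of £16,350 = £1,635
Total recovery: £16,350 + £1,635 = £17,985

£17,985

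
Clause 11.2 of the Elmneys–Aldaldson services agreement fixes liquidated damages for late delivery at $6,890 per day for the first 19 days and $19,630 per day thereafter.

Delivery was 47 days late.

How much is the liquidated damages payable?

First 19 days: 19 × $6,890 = $130,910
Remaining days: (47 − 19) × $19,630 = $549,640
Accrued per-day damages: $130,910 + $549,640 = $680,550

$680,550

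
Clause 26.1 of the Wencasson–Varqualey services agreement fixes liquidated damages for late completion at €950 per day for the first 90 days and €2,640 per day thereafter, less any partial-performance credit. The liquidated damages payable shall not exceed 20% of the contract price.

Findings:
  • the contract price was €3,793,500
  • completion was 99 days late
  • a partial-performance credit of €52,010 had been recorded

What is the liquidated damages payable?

First 90 days: 90 × €950 = €85,500
Remaining days: (99 − 90) × €2,640 = €23,760
Accrued per-day damages: €85,500 + €23,760 = €109,260
Less partial-performance credit: €109,260 − €52,010 = €57,250
Cap: 20% of €3,793,500 = €758,700
Cap at €758,700: €57,250 is within the cap, no reduction.

€57,250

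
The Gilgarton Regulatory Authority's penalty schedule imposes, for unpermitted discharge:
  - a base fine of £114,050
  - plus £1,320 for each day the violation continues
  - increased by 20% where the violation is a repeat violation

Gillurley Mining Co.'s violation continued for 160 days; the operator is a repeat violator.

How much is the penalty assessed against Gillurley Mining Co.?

£390,300

Per-day component: 160 × £1,320 = £211,200
Base plus per-day: £114,050 + £211,200 = £325,250
Enhancement: 20% of £325,250 = £65,050
Enhanced fine: £325,250 + £65,050 = £390,300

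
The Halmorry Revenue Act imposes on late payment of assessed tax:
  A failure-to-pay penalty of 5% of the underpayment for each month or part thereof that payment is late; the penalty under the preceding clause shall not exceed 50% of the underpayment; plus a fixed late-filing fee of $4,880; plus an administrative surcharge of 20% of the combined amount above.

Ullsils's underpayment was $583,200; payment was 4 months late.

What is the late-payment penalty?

Accrued rate: 5% × 4 = 20%, capped at 50% → 20%
Failure-to-pay penalty: 20% of $583,200 = $116,640
Penalty before surcharge: $116,640 + $4,880 = $121,520
Administrative surcharge: 20% of $121,520 = $24,304
Total penalty: $121,520 + $24,304 = $145,824

$145,824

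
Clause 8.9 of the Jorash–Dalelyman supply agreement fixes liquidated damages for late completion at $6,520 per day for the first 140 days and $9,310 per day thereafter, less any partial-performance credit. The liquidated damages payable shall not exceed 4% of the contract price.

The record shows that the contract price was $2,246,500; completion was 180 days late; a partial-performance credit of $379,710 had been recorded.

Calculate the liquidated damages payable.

Liquidated damages: $89,860

First 140 days: 140 × $6,520 = $912,800
Remaining days: (180 − 140) × $9,310 = $372,400
Accrued per-day damages: $912,800 + $372,400 = $1,285,200
Less partial-performance credit: $1,285,200 − $379,710 = $905,490
Cap: 4% of $2,246,500 = $89,860
Cap at $89,860: $905,490 exceeds the cap → $89,860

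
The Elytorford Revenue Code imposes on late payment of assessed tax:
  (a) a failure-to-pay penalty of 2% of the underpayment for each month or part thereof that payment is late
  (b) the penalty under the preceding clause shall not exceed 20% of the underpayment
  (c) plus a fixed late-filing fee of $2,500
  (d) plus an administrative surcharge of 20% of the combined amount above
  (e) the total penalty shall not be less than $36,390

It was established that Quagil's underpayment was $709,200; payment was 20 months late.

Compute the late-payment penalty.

Accrued rate: 2% × 20 = 40%, capped at 20% → 20%
Failure-to-pay penalty: 20% of $709,200 = $141,840
Penalty before surcharge: $141,840 + $2,500 = $144,340
Administrative surcharge: 20% of $144,340 = $28,868
Total penalty: $144,340 + $28,868 = $173,208
Minimum $36,390: $173,208 meets the minimum, no increase.

$173,208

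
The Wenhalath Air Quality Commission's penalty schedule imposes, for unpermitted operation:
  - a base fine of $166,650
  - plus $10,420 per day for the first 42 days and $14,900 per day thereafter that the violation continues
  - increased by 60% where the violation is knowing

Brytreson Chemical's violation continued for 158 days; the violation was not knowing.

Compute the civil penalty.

First 42 days: 42 × $10,420 = $437,640
Remaining days: (158 − 42) × $14,900 = $1,728,400
Per-day component: $437,640 + $1,728,400 = $2,166,040
Base plus per-day: $166,650 + $2,166,040 = $2,332,690
The violation was not knowing: no 60% increase.

$2,332,690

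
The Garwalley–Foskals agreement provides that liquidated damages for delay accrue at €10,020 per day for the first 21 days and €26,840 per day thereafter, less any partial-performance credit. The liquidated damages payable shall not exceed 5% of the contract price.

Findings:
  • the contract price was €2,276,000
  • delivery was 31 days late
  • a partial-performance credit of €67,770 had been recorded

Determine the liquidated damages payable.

€113,800

First 21 days: 21 × €10,020 = €210,420
Remaining days: (31 − 21) × €26,840 = €268,400
Accrued per-day damages: €210,420 + €268,400 = €478,820
Less partial-performance credit: €478,820 − €67,770 = €411,050
Cap: 5% of €2,276,000 = €113,800
Cap at €113,800: €411,050 exceeds the cap → €113,800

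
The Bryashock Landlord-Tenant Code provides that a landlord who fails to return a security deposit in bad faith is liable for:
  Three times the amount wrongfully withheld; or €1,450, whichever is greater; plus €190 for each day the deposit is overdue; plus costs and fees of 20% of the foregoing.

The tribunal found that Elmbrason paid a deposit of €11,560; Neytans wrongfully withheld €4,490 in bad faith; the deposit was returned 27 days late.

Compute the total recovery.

€22,320

Trebled: 3 × €4,490 = €13,470
Minimum €1,450: €13,470 meets the minimum, no increase.
Late-return penalty: 27 × €190 = €5,130
Damages plus late penalty: €13,470 + €5,130 = €18,600
Costs and fees: 20% of €18,600 = €3,720
Total recovery: €18,600 + €3,720 = €22,320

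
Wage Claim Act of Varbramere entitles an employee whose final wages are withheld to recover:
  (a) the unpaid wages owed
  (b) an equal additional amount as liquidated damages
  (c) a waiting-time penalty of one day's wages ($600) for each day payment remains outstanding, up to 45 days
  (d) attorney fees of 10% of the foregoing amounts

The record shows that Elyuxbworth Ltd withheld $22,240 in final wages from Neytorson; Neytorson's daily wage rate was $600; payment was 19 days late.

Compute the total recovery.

Liquidated damages (equal amount): $22,240
Penalty days: min(19, 45) = 19
Waiting-time penalty: 19 × $600 = $11,400
Subtotal: $22,240 + $22,240 + $11,400 = $55,880
Attorney fees: 10% of $55,880 = $5,588
Total award: $55,880 + $5,588 = $61,468

$61,468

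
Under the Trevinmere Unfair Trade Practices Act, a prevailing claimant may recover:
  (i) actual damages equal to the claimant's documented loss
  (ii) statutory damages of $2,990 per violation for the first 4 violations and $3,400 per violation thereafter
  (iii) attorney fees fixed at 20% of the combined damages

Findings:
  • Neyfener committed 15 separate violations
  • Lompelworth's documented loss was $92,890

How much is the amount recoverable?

Total recovery: $170,700

First 4 violations: 4 × $2,990 = $11,960
Remaining violations: (15 − 4) × $3,400 = $37,400
Statutory damages: $11,960 + $37,400 = $49,360
Combined damages: $92,890 + $49,360 = $142,250
Attorney fees: 20% of $142,250 = $28,450
Total recovery: $142,250 + $28,450 = $170,700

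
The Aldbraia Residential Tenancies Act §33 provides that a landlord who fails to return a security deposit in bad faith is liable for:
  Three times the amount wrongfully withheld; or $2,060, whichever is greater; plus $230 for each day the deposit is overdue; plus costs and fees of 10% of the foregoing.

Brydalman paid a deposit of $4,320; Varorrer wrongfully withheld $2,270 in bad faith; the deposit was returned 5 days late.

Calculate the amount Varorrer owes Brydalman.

Trebled: 3 × $2,270 = $6,810
Minimum $2,060: $6,810 meets the minimum, no increase.
Late-return penalty: 5 × $230 = $1,150
Damages plus late penalty: $6,810 + $1,150 = $7,960
Costs and fees: 10% of $7,960 = $796
Total recovery: $7,960 + $796 = $8,756

$8,756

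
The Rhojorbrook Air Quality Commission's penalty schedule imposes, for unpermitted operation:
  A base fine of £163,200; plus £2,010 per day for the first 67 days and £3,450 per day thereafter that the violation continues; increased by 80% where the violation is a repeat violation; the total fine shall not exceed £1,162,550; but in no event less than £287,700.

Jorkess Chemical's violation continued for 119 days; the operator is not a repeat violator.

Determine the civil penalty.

£477,270

First 67 days: 67 × £2,010 = £134,670
Remaining days: (119 − 67) × £3,450 = £179,400
Per-day component: £134,670 + £179,400 = £314,070
Base plus per-day: £163,200 + £314,070 = £477,270
The operator is not a repeat violator: no 80% increase.
Cap at £1,162,550: £477,270 is within the cap, no reduction.
Minimum £287,700: £477,270 meets the minimum, no increase.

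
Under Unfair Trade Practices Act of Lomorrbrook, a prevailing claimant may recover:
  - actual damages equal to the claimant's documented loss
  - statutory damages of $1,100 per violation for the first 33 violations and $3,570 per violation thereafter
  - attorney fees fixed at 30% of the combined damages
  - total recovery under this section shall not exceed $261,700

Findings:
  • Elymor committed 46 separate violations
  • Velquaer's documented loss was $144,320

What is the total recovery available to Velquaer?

First 33 violations: 33 × $1,100 = $36,300
Remaining violations: (46 − 33) × $3,570 = $46,410
Statutory damages: $36,300 + $46,410 = $82,710
Combined damages: $144,320 + $82,710 = $227,030
Attorney fees: 30% of $227,030 = $68,109
Total before cap: $227,030 + $68,109 = $295,139
Cap at $261,700: $295,139 exceeds the cap → $261,700

$261,700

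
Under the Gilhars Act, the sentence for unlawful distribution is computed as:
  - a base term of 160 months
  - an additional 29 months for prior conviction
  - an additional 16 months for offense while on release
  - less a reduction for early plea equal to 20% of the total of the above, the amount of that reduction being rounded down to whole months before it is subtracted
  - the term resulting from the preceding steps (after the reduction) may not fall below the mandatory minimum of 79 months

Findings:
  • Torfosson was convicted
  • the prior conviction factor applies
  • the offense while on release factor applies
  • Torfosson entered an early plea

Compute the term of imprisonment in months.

Prior conviction enhancement: +29 months
Offense while on release enhancement: +16 months
Adjusted term: 160 months + 29 months + 16 months = 205 months
Early plea reduction: 20% of 205 months = 41 months (rounded down)
After reduction: 205 − 41 = 164 months
Minimum 79 months: 164 months meets the minimum, no increase.

164 months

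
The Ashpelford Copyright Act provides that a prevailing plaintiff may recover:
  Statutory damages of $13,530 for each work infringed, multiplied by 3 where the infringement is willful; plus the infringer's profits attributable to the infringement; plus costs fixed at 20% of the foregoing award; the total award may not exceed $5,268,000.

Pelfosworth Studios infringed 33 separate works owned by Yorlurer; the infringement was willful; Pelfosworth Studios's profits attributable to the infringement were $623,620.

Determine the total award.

Statutory damages: 33 × $13,530 = $446,490
Trebled: 3 × $446,490 = $1,339,470
Combined award: $1,339,470 + $623,620 = $1,963,090
Costs: 20% of $1,963,090 = $392,618
Award plus costs: $1,963,090 + $392,618 = $2,355,708
Cap at $5,268,000: $2,355,708 is within the cap, no reduction.

$2,355,708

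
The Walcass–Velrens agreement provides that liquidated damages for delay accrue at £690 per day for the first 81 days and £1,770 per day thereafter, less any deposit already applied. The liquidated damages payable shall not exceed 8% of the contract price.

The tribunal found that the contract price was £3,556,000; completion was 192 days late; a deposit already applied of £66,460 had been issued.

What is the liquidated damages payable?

First 81 days: 81 × £690 = £55,890
Remaining days: (192 − 81) × £1,770 = £196,470
Accrued per-day damages: £55,890 + £196,470 = £252,360
Less deposit already applied: £252,360 − £66,460 = £185,900
Cap: 8% of £3,556,000 = £284,480
Cap at £284,480: £185,900 is within the cap, no reduction.

£185,900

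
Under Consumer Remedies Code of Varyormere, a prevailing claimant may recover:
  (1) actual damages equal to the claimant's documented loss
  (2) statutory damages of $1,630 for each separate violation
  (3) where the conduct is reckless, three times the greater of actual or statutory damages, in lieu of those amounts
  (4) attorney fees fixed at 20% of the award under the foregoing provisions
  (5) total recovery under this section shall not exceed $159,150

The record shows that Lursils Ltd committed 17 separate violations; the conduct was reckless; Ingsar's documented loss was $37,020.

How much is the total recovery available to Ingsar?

$133,272

Statutory damages: 17 × $1,630 = $27,710
Greater of actual damages ($37,020) or statutory damages ($27,710): $37,020
Trebled: 3 × $37,020 = $111,060
Attorney fees: 20% of $111,060 = $22,212
Total before cap: $111,060 + $22,212 = $133,272
Cap at $159,150: $133,272 is within the cap, no reduction.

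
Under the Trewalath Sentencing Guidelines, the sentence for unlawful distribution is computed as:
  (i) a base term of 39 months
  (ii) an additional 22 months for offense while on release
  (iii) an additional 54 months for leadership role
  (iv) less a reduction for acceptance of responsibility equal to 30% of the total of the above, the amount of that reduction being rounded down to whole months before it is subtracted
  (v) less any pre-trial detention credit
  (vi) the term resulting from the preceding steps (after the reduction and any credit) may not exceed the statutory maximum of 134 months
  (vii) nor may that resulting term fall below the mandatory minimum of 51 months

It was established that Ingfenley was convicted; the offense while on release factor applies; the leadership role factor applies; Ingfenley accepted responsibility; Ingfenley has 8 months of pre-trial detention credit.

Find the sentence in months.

Offense while on release enhancement: +22 months
Leadership role enhancement: +54 months
Adjusted term: 39 months + 22 months + 54 months = 115 months
Acceptance of responsibility reduction: 30% of 115 months = 34 months (rounded down)
After reduction: 115 − 34 = 81 months
Less pre-trial detention credit: 81 months − 8 months = 73 months
Cap at 134 months: 73 months is within the cap, no reduction.
Minimum 51 months: 73 months meets the minimum, no increase.

73 months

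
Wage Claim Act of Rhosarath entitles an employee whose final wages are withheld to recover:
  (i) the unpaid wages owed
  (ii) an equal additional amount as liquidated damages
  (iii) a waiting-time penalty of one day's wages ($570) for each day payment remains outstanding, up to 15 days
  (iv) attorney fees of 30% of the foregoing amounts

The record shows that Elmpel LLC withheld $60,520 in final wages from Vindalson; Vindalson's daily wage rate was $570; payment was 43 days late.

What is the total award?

$168,467

Liquidated damages (equal amount): $60,520
Penalty days: min(43, 15) = 15
Waiting-time penalty: 15 × $570 = $8,550
Subtotal: $60,520 + $60,520 + $8,550 = $129,590
Attorney fees: 30% of $129,590 = $38,877
Total award: $129,590 + $38,877 = $168,467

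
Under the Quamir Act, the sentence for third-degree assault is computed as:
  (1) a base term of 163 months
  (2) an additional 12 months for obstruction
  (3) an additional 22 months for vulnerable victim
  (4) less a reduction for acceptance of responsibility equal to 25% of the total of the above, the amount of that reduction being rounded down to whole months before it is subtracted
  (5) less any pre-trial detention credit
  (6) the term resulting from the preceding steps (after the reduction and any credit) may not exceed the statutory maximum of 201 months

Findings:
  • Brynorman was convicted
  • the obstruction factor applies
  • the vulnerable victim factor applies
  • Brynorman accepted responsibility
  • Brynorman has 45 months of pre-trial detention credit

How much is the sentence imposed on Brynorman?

Obstruction enhancement: +12 months
Vulnerable victim enhancement: +22 months
Adjusted term: 163 months + 12 months + 22 months = 197 months
Acceptance of responsibility reduction: 25% of 197 months = 49 months (rounded down)
After reduction: 197 − 49 = 148 months
Less pre-trial detention credit: 148 months − 45 months = 103 months
Cap at 201 months: 103 months is within the cap, no reduction.

103 months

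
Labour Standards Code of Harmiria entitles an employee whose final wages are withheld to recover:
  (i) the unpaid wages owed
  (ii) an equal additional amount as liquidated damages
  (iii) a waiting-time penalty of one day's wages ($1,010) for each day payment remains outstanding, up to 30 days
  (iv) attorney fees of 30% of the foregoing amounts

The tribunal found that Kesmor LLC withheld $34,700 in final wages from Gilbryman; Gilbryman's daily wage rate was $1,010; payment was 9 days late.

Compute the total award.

Liquidated damages (equal amount): $34,700
Penalty days: min(9, 30) = 9
Waiting-time penalty: 9 × $1,010 = $9,090
Subtotal: $34,700 + $34,700 + $9,090 = $78,490
Attorney fees: 30% of $78,490 = $23,547
Total award: $78,490 + $23,547 = $102,037

$102,037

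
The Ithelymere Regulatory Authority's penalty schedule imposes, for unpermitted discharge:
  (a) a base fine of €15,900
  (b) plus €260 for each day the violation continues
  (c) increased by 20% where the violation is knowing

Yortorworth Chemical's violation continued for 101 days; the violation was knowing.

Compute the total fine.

Per-day component: 101 × €260 = €26,260
Base plus per-day: €15,900 + €26,260 = €42,160
Enhancement: 20% of €42,160 = €8,432
Enhanced fine: €42,160 + €8,432 = €50,592

Civil penalty: €50,592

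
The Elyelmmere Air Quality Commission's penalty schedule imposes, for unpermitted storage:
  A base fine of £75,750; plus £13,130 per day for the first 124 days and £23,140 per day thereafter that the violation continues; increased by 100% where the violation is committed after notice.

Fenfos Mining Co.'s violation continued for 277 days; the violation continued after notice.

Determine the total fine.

First 124 days: 124 × £13,130 = £1,628,120
Remaining days: (277 − 124) × £23,140 = £3,540,420
Per-day component: £1,628,120 + £3,540,420 = £5,168,540
Base plus per-day: £75,750 + £5,168,540 = £5,244,290
Enhancement: 100% of £5,244,290 = £5,244,290
Enhanced fine: £5,244,290 + £5,244,290 = £10,488,580

£10,488,580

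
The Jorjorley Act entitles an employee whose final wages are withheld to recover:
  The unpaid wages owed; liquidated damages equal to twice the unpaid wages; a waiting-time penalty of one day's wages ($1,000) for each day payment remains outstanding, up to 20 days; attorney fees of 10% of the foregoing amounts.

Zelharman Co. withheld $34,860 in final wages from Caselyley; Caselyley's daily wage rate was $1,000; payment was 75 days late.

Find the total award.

$137,038

Doubled: 2 × $34,860 = $69,720
Penalty days: min(75, 20) = 20
Waiting-time penalty: 20 × $1,000 = $20,000
Subtotal: $34,860 + $69,720 + $20,000 = $124,580
Attorney fees: 10% of $124,580 = $12,458
Total award: $124,580 + $12,458 = $137,038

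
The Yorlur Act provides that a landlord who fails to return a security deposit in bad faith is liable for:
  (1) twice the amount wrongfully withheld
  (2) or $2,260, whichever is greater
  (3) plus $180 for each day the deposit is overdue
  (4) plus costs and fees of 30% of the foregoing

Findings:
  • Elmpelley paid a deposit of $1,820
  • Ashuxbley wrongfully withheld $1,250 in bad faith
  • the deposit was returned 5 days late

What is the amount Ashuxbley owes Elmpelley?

Doubled: 2 × $1,250 = $2,500
Minimum $2,260: $2,500 meets the minimum, no increase.
Late-return penalty: 5 × $180 = $900
Damages plus late penalty: $2,500 + $900 = $3,400
Costs and fees: 30% of $3,400 = $1,020
Total recovery: $3,400 + $1,020 = $4,420

$4,420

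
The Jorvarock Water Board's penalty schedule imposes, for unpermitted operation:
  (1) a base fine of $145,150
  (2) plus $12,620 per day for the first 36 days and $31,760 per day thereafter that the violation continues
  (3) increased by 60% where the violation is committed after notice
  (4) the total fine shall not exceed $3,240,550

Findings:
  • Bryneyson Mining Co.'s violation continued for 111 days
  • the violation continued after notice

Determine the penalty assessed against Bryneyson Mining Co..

First 36 days: 36 × $12,620 = $454,320
Remaining days: (111 − 36) × $31,760 = $2,382,000
Per-day component: $454,320 + $2,382,000 = $2,836,320
Base plus per-day: $145,150 + $2,836,320 = $2,981,470
Enhancement: 60% of $2,981,470 = $1,788,882
Enhanced fine: $2,981,470 + $1,788,882 = $4,770,352
Cap at $3,240,550: $4,770,352 exceeds the cap → $3,240,550

$3,240,550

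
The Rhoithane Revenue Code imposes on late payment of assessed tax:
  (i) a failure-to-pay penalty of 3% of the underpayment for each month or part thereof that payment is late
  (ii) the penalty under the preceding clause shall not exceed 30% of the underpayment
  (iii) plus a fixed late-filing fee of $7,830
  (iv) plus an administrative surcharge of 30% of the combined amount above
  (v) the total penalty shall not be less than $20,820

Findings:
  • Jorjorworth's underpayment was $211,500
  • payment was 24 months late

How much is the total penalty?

$92,664

Accrued rate: 3% × 24 = 72%, capped at 30% → 30%
Failure-to-pay penalty: 30% of $211,500 = $63,450
Penalty before surcharge: $63,450 + $7,830 = $71,280
Administrative surcharge: 30% of $71,280 = $21,384
Total penalty: $71,280 + $21,384 = $92,664
Minimum $20,820: $92,664 meets the minimum, no increase.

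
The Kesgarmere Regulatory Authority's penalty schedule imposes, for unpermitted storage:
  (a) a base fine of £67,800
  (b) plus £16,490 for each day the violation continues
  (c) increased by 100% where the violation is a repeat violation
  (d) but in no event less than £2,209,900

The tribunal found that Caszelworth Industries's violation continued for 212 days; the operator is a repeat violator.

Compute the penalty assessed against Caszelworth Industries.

Per-day component: 212 × £16,490 = £3,495,880
Base plus per-day: £67,800 + £3,495,880 = £3,563,680
Enhancement: 100% of £3,563,680 = £3,563,680
Enhanced fine: £3,563,680 + £3,563,680 = £7,127,360
Minimum £2,209,900: £7,127,360 meets the minimum, no increase.

£7,127,360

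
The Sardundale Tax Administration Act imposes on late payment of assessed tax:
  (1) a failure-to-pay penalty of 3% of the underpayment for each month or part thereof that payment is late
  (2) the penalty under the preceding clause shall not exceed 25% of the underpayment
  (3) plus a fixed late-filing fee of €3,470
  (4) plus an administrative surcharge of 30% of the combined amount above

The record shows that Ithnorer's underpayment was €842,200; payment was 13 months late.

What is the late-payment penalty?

€278,226

Accrued rate: 3% × 13 = 39%, capped at 25% → 25%
Failure-to-pay penalty: 25% of €842,200 = €210,550
Penalty before surcharge: €210,550 + €3,470 = €214,020
Administrative surcharge: 30% of €214,020 = €64,206
Total penalty: €214,020 + €64,206 = €278,226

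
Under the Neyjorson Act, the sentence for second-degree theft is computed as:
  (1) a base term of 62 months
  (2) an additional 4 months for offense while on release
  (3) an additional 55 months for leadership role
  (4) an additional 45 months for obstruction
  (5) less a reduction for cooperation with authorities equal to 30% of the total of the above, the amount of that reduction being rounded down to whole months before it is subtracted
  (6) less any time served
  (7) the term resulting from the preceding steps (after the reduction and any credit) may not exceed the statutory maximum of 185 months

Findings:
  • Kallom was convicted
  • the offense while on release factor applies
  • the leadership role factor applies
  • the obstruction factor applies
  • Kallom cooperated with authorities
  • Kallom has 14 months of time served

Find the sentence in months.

Offense while on release enhancement: +4 months
Leadership role enhancement: +55 months
Obstruction enhancement: +45 months
Adjusted term: 62 months + 4 months + 55 months + 45 months = 166 months
Cooperation with authorities reduction: 30% of 166 months = 49 months (rounded down)
After reduction: 166 − 49 = 117 months
Less time served: 117 months − 14 months = 103 months
Cap at 185 months: 103 months is within the cap, no reduction.

103 months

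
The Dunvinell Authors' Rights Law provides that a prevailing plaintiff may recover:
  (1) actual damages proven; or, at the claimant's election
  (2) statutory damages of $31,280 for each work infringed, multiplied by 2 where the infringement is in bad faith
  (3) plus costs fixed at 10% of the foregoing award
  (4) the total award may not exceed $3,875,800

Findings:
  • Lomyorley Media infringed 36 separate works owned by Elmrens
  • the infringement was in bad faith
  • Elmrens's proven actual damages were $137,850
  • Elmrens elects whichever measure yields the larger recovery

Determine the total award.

Statutory damages: 36 × $31,280 = $1,126,080
Doubled: 2 × $1,126,080 = $2,252,160
Greater of actual damages ($137,850) or enhanced statutory damages ($2,252,160): $2,252,160
Costs: 10% of $2,252,160 = $225,216
Award plus costs: $2,252,160 + $225,216 = $2,477,376
Cap at $3,875,800: $2,477,376 is within the cap, no reduction.

$2,477,376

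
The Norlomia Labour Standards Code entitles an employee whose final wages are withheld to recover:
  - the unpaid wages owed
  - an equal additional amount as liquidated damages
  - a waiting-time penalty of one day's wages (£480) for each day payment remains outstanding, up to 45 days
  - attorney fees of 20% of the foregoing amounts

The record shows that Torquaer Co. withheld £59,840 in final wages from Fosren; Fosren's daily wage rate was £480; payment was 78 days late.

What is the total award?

Liquidated damages (equal amount): £59,840
Penalty days: min(78, 45) = 45
Waiting-time penalty: 45 × £480 = £21,600
Subtotal: £59,840 + £59,840 + £21,600 = £141,280
Attorney fees: 20% of £141,280 = £28,256
Total award: £141,280 + £28,256 = £169,536

£169,536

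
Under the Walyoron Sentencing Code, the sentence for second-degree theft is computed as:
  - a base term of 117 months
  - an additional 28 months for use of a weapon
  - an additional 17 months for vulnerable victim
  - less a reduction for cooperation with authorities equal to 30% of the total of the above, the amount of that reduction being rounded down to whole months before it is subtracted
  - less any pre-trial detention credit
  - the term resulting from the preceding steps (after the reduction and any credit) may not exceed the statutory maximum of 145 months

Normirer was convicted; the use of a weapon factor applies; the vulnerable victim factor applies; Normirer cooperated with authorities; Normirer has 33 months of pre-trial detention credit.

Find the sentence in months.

Use of a weapon enhancement: +28 months
Vulnerable victim enhancement: +17 months
Adjusted term: 117 months + 28 months + 17 months = 162 months
Cooperation with authorities reduction: 30% of 162 months = 48 months (rounded down)
After reduction: 162 − 48 = 114 months
Less pre-trial detention credit: 114 months − 33 months = 81 months
Cap at 145 months: 81 months is within the cap, no reduction.

81 months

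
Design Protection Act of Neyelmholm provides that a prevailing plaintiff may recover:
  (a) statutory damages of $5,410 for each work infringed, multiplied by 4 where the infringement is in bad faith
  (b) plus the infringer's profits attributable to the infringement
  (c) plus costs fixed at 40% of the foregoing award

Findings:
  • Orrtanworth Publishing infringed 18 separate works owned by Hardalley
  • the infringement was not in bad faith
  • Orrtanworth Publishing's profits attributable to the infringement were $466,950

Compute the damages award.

Statutory damages: 18 × $5,410 = $97,380
Infringement not in bad faith: no ×4 enhancement.
Combined award: $97,380 + $466,950 = $564,330
Costs: 40% of $564,330 = $225,732
Award plus costs: $564,330 + $225,732 = $790,062

$790,062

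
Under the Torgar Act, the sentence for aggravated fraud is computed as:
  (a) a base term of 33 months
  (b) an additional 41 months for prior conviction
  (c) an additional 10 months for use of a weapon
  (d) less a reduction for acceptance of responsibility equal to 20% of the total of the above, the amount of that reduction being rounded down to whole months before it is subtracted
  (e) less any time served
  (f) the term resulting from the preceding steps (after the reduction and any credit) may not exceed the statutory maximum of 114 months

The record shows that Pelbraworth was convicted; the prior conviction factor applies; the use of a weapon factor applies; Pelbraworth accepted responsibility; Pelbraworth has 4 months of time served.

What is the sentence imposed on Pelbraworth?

Prior conviction enhancement: +41 months
Use of a weapon enhancement: +10 months
Adjusted term: 33 months + 41 months + 10 months = 84 months
Acceptance of responsibility reduction: 20% of 84 months = 16 months (rounded down)
After reduction: 84 − 16 = 68 months
Less time served: 68 months − 4 months = 64 months
Cap at 114 months: 64 months is within the cap, no reduction.

Sentence: 64 months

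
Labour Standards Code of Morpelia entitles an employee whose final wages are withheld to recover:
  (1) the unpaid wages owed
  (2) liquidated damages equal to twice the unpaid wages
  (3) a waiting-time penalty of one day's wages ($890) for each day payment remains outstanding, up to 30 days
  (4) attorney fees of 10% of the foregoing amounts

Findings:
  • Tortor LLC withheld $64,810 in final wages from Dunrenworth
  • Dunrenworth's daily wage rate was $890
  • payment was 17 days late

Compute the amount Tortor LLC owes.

$230,516

Doubled: 2 × $64,810 = $129,620
Penalty days: min(17, 30) = 17
Waiting-time penalty: 17 × $890 = $15,130
Subtotal: $64,810 + $129,620 + $15,130 = $209,560
Attorney fees: 10% of $209,560 = $20,956
Total award: $209,560 + $20,956 = $230,516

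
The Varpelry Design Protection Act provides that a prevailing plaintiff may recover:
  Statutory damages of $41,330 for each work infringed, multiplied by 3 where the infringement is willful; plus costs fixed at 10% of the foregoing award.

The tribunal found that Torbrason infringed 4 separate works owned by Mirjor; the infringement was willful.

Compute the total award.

$545,556

Statutory damages: 4 × $41,330 = $165,320
Trebled: 3 × $165,320 = $495,960
Costs: 10% of $495,960 = $49,596
Award plus costs: $495,960 + $49,596 = $545,556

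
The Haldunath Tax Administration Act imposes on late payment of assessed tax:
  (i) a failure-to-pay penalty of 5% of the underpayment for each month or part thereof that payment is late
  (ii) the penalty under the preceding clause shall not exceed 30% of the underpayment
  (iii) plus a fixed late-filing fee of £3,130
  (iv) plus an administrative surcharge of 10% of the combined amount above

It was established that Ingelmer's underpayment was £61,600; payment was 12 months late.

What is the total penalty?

Penalty: £23,771

Accrued rate: 5% × 12 = 60%, capped at 30% → 30%
Failure-to-pay penalty: 30% of £61,600 = £18,480
Penalty before surcharge: £18,480 + £3,130 = £21,610
Administrative surcharge: 10% of £21,610 = £2,161
Total penalty: £21,610 + £2,161 = £23,771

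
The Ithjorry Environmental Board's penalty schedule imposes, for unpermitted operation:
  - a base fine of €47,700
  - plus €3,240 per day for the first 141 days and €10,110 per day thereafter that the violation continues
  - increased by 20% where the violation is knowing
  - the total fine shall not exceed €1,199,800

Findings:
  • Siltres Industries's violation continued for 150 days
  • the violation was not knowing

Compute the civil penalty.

€595,530

First 141 days: 141 × €3,240 = €456,840
Remaining days: (150 − 141) × €10,110 = €90,990
Per-day component: €456,840 + €90,990 = €547,830
Base plus per-day: €47,700 + €547,830 = €595,530
The violation was not knowing: no 20% increase.
Cap at €1,199,800: €595,530 is within the cap, no reduction.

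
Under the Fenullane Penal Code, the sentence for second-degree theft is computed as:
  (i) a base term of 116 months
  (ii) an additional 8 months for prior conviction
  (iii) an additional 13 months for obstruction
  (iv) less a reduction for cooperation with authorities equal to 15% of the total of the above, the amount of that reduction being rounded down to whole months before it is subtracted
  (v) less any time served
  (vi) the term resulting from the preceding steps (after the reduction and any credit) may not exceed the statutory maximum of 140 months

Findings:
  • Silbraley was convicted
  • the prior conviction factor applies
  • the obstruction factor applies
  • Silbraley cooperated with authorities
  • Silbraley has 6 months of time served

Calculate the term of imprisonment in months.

Prior conviction enhancement: +8 months
Obstruction enhancement: +13 months
Adjusted term: 116 months + 8 months + 13 months = 137 months
Cooperation with authorities reduction: 15% of 137 months = 20 months (rounded down)
After reduction: 137 − 20 = 117 months
Less time served: 117 months − 6 months = 111 months
Cap at 140 months: 111 months is within the cap, no reduction.

111 months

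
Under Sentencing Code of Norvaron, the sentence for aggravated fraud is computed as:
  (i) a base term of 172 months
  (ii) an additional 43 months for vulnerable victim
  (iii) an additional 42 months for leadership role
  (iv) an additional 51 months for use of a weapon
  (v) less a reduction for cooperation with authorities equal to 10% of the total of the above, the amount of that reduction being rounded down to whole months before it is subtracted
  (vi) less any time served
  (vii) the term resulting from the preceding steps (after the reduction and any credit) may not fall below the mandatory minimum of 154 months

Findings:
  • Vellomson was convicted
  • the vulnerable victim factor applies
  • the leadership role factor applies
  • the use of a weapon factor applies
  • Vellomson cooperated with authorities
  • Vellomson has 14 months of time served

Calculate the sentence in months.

Vulnerable victim enhancement: +43 months
Leadership role enhancement: +42 months
Use of a weapon enhancement: +51 months
Adjusted term: 172 months + 43 months + 42 months + 51 months = 308 months
Cooperation with authorities reduction: 10% of 308 months = 30 months (rounded down)
After reduction: 308 − 30 = 278 months
Less time served: 278 months − 14 months = 264 months
Minimum 154 months: 264 months meets the minimum, no increase.

264 months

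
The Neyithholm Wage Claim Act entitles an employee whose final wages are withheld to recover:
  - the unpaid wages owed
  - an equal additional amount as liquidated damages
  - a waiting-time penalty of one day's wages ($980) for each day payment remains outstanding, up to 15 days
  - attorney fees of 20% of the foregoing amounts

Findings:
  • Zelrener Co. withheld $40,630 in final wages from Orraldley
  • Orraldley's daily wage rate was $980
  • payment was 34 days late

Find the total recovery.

Liquidated damages (equal amount): $40,630
Penalty days: min(34, 15) = 15
Waiting-time penalty: 15 × $980 = $14,700
Subtotal: $40,630 + $40,630 + $14,700 = $95,960
Attorney fees: 20% of $95,960 = $19,192
Total award: $95,960 + $19,192 = $115,152

$115,152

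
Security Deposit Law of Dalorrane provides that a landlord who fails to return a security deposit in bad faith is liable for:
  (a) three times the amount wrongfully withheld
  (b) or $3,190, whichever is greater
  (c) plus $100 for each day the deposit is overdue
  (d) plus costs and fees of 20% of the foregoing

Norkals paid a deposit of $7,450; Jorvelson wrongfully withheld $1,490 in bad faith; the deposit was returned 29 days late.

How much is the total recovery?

$8,844

Trebled: 3 × $1,490 = $4,470
Minimum $3,190: $4,470 meets the minimum, no increase.
Late-return penalty: 29 × $100 = $2,900
Damages plus late penalty: $4,470 + $2,900 = $7,370
Costs and fees: 20% of $7,370 = $1,474
Total recovery: $7,370 + $1,474 = $8,844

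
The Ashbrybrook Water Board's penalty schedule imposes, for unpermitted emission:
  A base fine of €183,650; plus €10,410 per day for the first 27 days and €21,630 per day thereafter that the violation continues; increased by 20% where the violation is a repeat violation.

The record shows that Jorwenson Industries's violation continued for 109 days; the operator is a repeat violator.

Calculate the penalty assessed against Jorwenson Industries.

Civil penalty: €2,686,056

First 27 days: 27 × €10,410 = €281,070
Remaining days: (109 − 27) × €21,630 = €1,773,660
Per-day component: €281,070 + €1,773,660 = €2,054,730
Base plus per-day: €183,650 + €2,054,730 = €2,238,380
Enhancement: 20% of €2,238,380 = €447,676
Enhanced fine: €2,238,380 + €447,676 = €2,686,056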